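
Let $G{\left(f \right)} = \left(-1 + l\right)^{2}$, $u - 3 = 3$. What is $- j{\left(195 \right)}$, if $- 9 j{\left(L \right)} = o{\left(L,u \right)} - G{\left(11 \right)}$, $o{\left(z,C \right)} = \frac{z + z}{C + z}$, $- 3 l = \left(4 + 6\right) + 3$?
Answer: $- \frac{15982}{5427} \approx -2.9449$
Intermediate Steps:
$u = 6$ ($u = 3 + 3 = 6$)
$l = - \frac{13}{3}$ ($l = - \frac{\left(4 + 6\right) + 3}{3} = - \frac{10 + 3}{3} = \left(- \frac{1}{3}\right) 13 = - \frac{13}{3} \approx -4.3333$)
$G{\left(f \right)} = \frac{256}{9}$ ($G{\left(f \right)} = \left(-1 - \frac{13}{3}\right)^{2} = \left(- \frac{16}{3}\right)^{2} = \frac{256}{9}$)
$o{\left(z,C \right)} = \frac{2 z}{C + z}$
$j{\left(L \right)} = \frac{256}{81} - \frac{2 L}{9 \left(6 + L\right)}$ ($j{\left(L \right)} = - \frac{\frac{2 L}{6 + L} - \frac{256}{9}}{9} = - \frac{- \frac{256}{9} + \frac{2 L}{6 + L}}{9} = \frac{256}{81} - \frac{2 L}{9 \left(6 + L\right)}$)
$- j{\left(195 \right)} = - \frac{2 \left(768 + 119 \cdot 195\right)}{81 \left(6 + 195\right)} = - \frac{2 \left(768 + 23205\right)}{81 \cdot 201} = - \frac{2 \cdot 23973}{81 \cdot 201} = \left(-1\right) \frac{15982}{5427} = - \frac{15982}{5427}$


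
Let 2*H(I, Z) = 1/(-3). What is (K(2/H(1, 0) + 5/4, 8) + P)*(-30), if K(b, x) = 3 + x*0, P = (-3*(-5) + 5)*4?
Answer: -2490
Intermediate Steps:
H(I, Z) = -1/6 (H(I, Z) = (1/2)/(-3) = (1/2)*(-1/3) = -1/6)
P = 80 (P = (15 + 5)*4 = 20*4 = 80)
K(b, x) = 3 (K(b, x) = 3 + 0 = 3)
(K(2/H(1, 0) + 5/4, 8) + P)*(-30) = (3 + 80)*(-30) = 83*(-30) = -2490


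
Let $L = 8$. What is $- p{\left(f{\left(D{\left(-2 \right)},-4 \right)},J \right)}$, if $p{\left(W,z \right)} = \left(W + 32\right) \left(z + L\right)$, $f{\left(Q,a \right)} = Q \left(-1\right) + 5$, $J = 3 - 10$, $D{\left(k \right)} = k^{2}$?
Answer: $-33$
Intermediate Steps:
$J = -7$ ($J = 3 - 10 = -7$)
$f{\left(Q,a \right)} = 5 - Q$ ($f{\left(Q,a \right)} = - Q + 5 = 5 - Q$)
$p{\left(W,z \right)} = \left(8 + z\right) \left(32 + W\right)$ ($p{\left(W,z \right)} = \left(W + 32\right) \left(z + 8\right) = \left(32 + W\right) \left(8 + z\right) = \left(8 + z\right) \left(32 + W\right)$)
$- p{\left(f{\left(D{\left(-2 \right)},-4 \right)},J \right)} = - (256 + 8 \left(5 - \left(-2\right)^{2}\right) + 32 \left(-7\right) + \left(5 - \left(-2\right)^{2}\right) \left(-7\right)) = - (256 + 8 \left(5 - 4\right) - 224 + \left(5 - 4\right) \left(-7\right)) = - (256 + 8 \cdot 1 - 224 + 1 \left(-7\right)) = - (256 + 8 - 224 - 7) = \left(-1\right) 33 = -33$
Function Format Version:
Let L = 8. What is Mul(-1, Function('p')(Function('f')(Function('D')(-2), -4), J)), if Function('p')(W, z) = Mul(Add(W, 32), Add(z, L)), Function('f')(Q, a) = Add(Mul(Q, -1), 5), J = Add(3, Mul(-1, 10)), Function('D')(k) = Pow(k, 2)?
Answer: -33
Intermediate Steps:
J = -7 (J = Add(3, -10) = -7)
Function('f')(Q, a) = Add(5, Mul(-1, Q)) (Function('f')(Q, a) = Add(Mul(-1, Q), 5) = Add(5, Mul(-1, Q)))
Function('p')(W, z) = Mul(Add(8, z), Add(32, W)) (Function('p')(W, z) = Mul(Add(W, 32), Add(z, 8)) = Mul(Add(32, W), Add(8, z)) = Mul(Add(8, z), Add(32, W)))
Mul(-1, Function('p')(Function('f')(Function('D')(-2), -4), J)) = Mul(-1, Add(256, Mul(8, Add(5, Mul(-1, Pow(-2, 2)))), Mul(32, -7), Mul(Add(5, Mul(-1, Pow(-2, 2))), -7))) = Mul(-1, Add(256, Mul(8, Add(5, Mul(-1, 4))), -224, Mul(Add(5, Mul(-1, 4)), -7))) = Mul(-1, Add(256, Mul(8, Add(5, -4)), -224, Mul(Add(5, -4), -7))) = Mul(-1, Add(256, Mul(8, 1), -224, Mul(1, -7))) = Mul(-1, Add(256, 8, -224, -7)) = Mul(-1, 33) = -33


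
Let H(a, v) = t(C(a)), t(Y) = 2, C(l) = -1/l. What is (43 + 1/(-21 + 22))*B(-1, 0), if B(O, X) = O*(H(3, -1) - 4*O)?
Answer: -264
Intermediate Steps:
H(a, v) = 2
B(O, X) = O*(2 - 4*O)
(43 + 1/(-21 + 22))*B(-1, 0) = (43 + 1/(-21 + 22))*(2*(-1)*(1 - 2*(-1))) = (43 + 1/1)*(2*(-1)*(1 + 2)) = (43 + 1)*(2*(-1)*3) = 44*(-6) = -264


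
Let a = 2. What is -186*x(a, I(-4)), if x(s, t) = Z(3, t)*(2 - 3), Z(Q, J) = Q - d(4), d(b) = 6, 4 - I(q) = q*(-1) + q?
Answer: -558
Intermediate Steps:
I(q) = 4 (I(q) = 4 - (q*(-1) + q) = 4 - (-q + q) = 4 - 1*0 = 4 + 0 = 4)
Z(Q, J) = -6 + Q (Z(Q, J) = Q - 1*6 = Q - 6 = -6 + Q)
x(s, t) = 3 (x(s, t) = (-6 + 3)*(2 - 3) = -3*(-1) = 3)
-186*x(a, I(-4)) = -186*3 = -558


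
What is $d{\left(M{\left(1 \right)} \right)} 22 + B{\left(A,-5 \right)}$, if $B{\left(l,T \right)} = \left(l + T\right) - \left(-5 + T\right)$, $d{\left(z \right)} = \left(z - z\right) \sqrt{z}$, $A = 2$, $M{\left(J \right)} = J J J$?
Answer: $7$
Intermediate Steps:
$M{\left(J \right)} = J^{3}$ ($M{\left(J \right)} = J^{2} J = J^{3}$)
$d{\left(z \right)} = 0$ ($d{\left(z \right)} = 0 \sqrt{z} = 0$)
$B{\left(l,T \right)} = 5 + l$ ($B{\left(l,T \right)} = \left(T + l\right) - \left(-5 + T\right) = 5 + l$)
$d{\left(M{\left(1 \right)} \right)} 22 + B{\left(A,-5 \right)} = 0 \cdot 22 + \left(5 + 2\right) = 0 + 7 = 7$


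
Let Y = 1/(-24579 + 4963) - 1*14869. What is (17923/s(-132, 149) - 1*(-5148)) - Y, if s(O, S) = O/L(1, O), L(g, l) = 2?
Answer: 12781775825/647328 ≈ 19745.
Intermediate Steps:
Y = -291670305/19616 (Y = 1/(-19616) - 14869 = -1/19616 - 14869 = -291670305/19616 ≈ -14869.)
s(O, S) = O/2
(17923/s(-132, 149) - 1*(-5148)) - Y = (17923/(((1/2)*(-132))) - 1*(-5148)) - 1*(-291670305/19616) = (17923/(-66) + 5148) + 291670305/19616 = (17923*(-1/66) + 5148) + 291670305/19616 = (-17923/66 + 5148) + 291670305/19616 = 321845/66 + 291670305/19616 = 12781775825/647328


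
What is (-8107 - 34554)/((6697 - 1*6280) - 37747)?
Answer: 42661/37330 ≈ 1.1428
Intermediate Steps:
(-8107 - 34554)/((6697 - 1*6280) - 37747) = -42661/((6697 - 6280) - 37747) = -42661/(417 - 37747) = -42661/(-37330) = -42661*(-1/37330) = 42661/37330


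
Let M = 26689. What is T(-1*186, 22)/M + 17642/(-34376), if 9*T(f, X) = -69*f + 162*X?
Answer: -204107133/458730532 ≈ -0.44494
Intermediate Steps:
T(f, X) = 18*X - 23*f/3 (T(f, X) = (-69*f + 162*X)/9 = 18*X - 23*f/3)
T(-1*186, 22)/M + 17642/(-34376) = (18*22 - (-23)*186/3)/26689 + 17642/(-34376) = (396 - 23/3*(-186))*(1/26689) + 17642*(-1/34376) = (396 + 1426)*(1/26689) - 8821/17188 = 1822*(1/26689) - 8821/17188 = 1822/26689 - 8821/17188 = -204107133/458730532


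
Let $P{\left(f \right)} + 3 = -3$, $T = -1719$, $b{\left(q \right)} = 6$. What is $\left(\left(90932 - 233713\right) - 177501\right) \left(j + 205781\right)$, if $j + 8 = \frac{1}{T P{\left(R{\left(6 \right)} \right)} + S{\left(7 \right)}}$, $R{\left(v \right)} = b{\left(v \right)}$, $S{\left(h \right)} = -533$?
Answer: $- \frac{644620600211348}{9781} \approx -6.5905 \cdot 10^{10}$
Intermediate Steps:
$R{\left(v \right)} = 6$
$P{\left(f \right)} = -6$ ($P{\left(f \right)} = -3 - 3 = -6$)
$j = - \frac{78247}{9781}$ ($j = -8 + \frac{1}{\left(-1719\right) \left(-6\right) - 533} = -8 + \frac{1}{10314 - 533} = -8 + \frac{1}{9781} = - \frac{78247}{9781} \approx -7.9999$)
$\left(\left(90932 - 233713\right) - 177501\right) \left(j + 205781\right) = \left(\left(90932 - 233713\right) - 177501\right) \left(- \frac{78247}{9781} + 205781\right) = \left(-142781 - 177501\right) \frac{2012665714}{9781} = \left(-320282\right) \frac{2012665714}{9781} = - \frac{644620600211348}{9781}$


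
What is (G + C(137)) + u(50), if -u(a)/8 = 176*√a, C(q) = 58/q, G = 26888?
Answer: 3683714/137 - 7040*√2 ≈ 16932.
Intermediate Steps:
u(a) = -1408*√a
(G + C(137)) + u(50) = (26888 + 58/137) - 7040*√2 = 3683714/137 - 7040*√2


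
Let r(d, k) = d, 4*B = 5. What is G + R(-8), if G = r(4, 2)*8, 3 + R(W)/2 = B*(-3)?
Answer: 37/2 ≈ 18.500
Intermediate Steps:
B = 5/4 (B = (1/4)*5 = 5/4 ≈ 1.2500)
R(W) = -27/2 (R(W) = -6 + 2*((5/4)*(-3)) = -6 + 2*(-15/4) = -6 - 15/2 = -27/2)
G = 32 (G = 4*8 = 32)
G + R(-8) = 32 - 27/2 = 37/2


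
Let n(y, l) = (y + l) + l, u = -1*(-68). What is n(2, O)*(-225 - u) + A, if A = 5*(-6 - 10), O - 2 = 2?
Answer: -3010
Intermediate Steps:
O = 4 (O = 2 + 2 = 4)
A = -80 (A = 5*(-16) = -80)
u = 68
n(y, l) = y + 2*l (n(y, l) = (l + y) + l = y + 2*l)
n(2, O)*(-225 - u) + A = (2 + 2*4)*(-225 - 1*68) - 80 = (2 + 8)*(-225 - 68) - 80 = 10*(-293) - 80 = -2930 - 80 = -3010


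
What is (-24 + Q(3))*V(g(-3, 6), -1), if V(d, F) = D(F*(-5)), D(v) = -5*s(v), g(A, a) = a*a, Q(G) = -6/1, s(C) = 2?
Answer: 300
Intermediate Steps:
Q(G) = -6 (Q(G) = -6*1 = -6)
g(A, a) = a²
D(v) = -10 (D(v) = -5*2 = -10)
V(d, F) = -10
(-24 + Q(3))*V(g(-3, 6), -1) = (-24 - 6)*(-10) = -30*(-10) = 300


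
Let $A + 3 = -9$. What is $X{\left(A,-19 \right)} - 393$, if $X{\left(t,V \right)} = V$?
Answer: $-412$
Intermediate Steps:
$A = -12$ ($A = -3 - 9 = -12$)
$X{\left(A,-19 \right)} - 393 = -19 - 393 = -412$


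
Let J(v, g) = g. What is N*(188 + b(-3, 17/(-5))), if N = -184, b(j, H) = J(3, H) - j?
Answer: -172592/5 ≈ -34518.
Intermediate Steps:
b(j, H) = H - j
N*(188 + b(-3, 17/(-5))) = -184*(188 + (17/(-5) - 1*(-3))) = -184*(188 + (17*(-⅕) + 3)) = -184*(188 + (-17/5 + 3)) = -184*(188 - ⅖) = -184*938/5 = -172592/5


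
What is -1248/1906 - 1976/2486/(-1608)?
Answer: -311568673/476200758 ≈ -0.65428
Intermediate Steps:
-1248/1906 - 1976/2486/(-1608) = -1248*1/1906 - 1976*1/2486*(-1/1608) = -624/953 - 988/1243*(-1/1608) = -624/953 + 247/499686 = -311568673/476200758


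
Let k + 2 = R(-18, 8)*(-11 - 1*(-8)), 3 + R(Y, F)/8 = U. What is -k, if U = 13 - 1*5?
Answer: 122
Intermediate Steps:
U = 8 (U = 13 - 5 = 8)
R(Y, F) = 40 (R(Y, F) = -24 + 8*8 = -24 + 64 = 40)
k = -122 (k = -2 + 40*(-11 - 1*(-8)) = -2 + 40*(-11 + 8) = -2 + 40*(-3) = -2 - 120 = -122)
-k = -1*(-122) = 122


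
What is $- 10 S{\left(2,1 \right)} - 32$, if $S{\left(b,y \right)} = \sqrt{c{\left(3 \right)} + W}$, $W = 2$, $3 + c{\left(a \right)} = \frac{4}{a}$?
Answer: $-32 - \frac{10 \sqrt{3}}{3} \approx -37.773$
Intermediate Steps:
$c{\left(a \right)} = -3 + \frac{4}{a}$
$S{\left(b,y \right)} = \frac{\sqrt{3}}{3}$ ($S{\left(b,y \right)} = \sqrt{\left(-3 + \frac{4}{3}\right) + 2} = \sqrt{- \frac{5}{3} + 2} = \sqrt{\frac{1}{3}} = \frac{\sqrt{3}}{3}$)
$- 10 S{\left(2,1 \right)} - 32 = - 10 \frac{\sqrt{3}}{3} - 32 = - \frac{10 \sqrt{3}}{3} - 32 = -32 - \frac{10 \sqrt{3}}{3}$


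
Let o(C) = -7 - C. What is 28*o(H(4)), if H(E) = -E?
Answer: -84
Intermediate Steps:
28*o(H(4)) = 28*(-7 - (-1)*4) = 28*(-7 - 1*(-4)) = 28*(-7 + 4) = 28*(-3) = -84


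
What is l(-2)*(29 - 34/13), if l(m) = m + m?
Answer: -1372/13 ≈ -105.54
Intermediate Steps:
l(m) = 2*m
l(-2)*(29 - 34/13) = (2*(-2))*(29 - 34/13) = -4*(29 - 34*1/13) = -4*(29 - 34/13) = -4*343/13 = -1372/13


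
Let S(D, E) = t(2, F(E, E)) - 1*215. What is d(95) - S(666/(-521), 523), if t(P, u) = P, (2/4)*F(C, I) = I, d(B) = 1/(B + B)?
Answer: 40471/190 ≈ 213.01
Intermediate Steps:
d(B) = 1/(2*B)
F(C, I) = 2*I
S(D, E) = -213 (S(D, E) = 2 - 1*215 = 2 - 215 = -213)
d(95) - S(666/(-521), 523) = (1/2)/95 - 1*(-213) = (1/2)*(1/95) + 213 = 1/190 + 213 = 40471/190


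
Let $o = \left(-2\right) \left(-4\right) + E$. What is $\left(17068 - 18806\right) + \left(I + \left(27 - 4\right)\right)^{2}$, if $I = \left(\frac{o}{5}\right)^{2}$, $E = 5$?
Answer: $- \frac{532714}{625} \approx -852.34$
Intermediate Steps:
$o = 13$ ($o = \left(-2\right) \left(-4\right) + 5 = 8 + 5 = 13$)
$I = \frac{169}{25}$ ($I = \left(\frac{13}{5}\right)^{2} = \frac{169}{25} \approx 6.76$)
$\left(17068 - 18806\right) + \left(I + \left(27 - 4\right)\right)^{2} = \left(17068 - 18806\right) + \left(\frac{169}{25} + \left(27 - 4\right)\right)^{2} = -1738 + \left(\frac{169}{25} + 23\right)^{2} = -1738 + \left(\frac{744}{25}\right)^{2} = -1738 + \frac{553536}{625} = - \frac{532714}{625}$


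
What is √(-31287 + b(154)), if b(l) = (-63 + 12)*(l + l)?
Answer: I*√46995 ≈ 216.78*I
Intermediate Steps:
b(l) = -102*l
√(-31287 + b(154)) = √(-31287 - 102*154) = √(-31287 - 15708) = √(-46995) = I*√46995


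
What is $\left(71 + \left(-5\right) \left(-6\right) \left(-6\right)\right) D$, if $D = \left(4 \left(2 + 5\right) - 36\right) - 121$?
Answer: $14061$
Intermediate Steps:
$D = -129$ ($D = \left(4 \cdot 7 - 36\right) - 121 = \left(28 - 36\right) - 121 = -8 - 121 = -129$)
$\left(71 + \left(-5\right) \left(-6\right) \left(-6\right)\right) D = \left(71 + \left(-5\right) \left(-6\right) \left(-6\right)\right) \left(-129\right) = \left(71 + 30 \left(-6\right)\right) \left(-129\right) = \left(71 - 180\right) \left(-129\right) = \left(-109\right) \left(-129\right) = 14061$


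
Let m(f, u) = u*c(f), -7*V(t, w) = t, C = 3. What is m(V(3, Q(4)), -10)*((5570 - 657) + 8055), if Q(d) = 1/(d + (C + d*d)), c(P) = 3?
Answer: -389040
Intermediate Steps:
Q(d) = 1/(3 + d + d**2) (Q(d) = 1/(d + (3 + d*d)) = 1/(d + (3 + d**2)) = 1/(3 + d + d**2))
V(t, w) = -t/7
m(f, u) = 3*u (m(f, u) = u*3 = 3*u)
m(V(3, Q(4)), -10)*((5570 - 657) + 8055) = (3*(-10))*((5570 - 657) + 8055) = -30*(4913 + 8055) = -30*12968 = -389040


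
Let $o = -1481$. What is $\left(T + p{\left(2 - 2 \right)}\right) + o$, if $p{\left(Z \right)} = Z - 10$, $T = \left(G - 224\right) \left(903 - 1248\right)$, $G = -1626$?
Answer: $636759$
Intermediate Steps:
$T = 638250$ ($T = \left(-1626 - 224\right) \left(903 - 1248\right) = \left(-1850\right) \left(-345\right) = 638250$)
$p{\left(Z \right)} = -10 + Z$
$\left(T + p{\left(2 - 2 \right)}\right) + o = \left(638250 + \left(-10 + \left(2 - 2\right)\right)\right) - 1481 = \left(638250 + \left(-10 + 0\right)\right) - 1481 = \left(638250 - 10\right) - 1481 = 638240 - 1481 = 636759$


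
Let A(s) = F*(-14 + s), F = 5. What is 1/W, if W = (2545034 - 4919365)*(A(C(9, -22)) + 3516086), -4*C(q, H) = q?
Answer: -4/33392636296289 ≈ -1.1979e-13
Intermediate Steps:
C(q, H) = -q/4
A(s) = -70 + 5*s (A(s) = 5*(-14 + s) = -70 + 5*s)
W = -33392636296289/4 (W = (2545034 - 4919365)*((-70 + 5*(-1/4*9)) + 3516086) = -2374331*((-70 + 5*(-9/4)) + 3516086) = -2374331*((-70 - 45/4) + 3516086) = -2374331*(-325/4 + 3516086) = -2374331*14064019/4 = -33392636296289/4 ≈ -8.3482e+12)
1/W = 1/(-33392636296289/4) = -4/33392636296289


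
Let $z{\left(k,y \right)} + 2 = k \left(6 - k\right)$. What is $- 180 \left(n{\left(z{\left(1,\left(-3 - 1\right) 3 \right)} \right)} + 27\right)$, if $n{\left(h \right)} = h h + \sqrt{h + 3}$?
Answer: $-6480 - 180 \sqrt{6} \approx -6920.9$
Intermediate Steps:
$z{\left(k,y \right)} = -2 + k \left(6 - k\right)$
$n{\left(h \right)} = h^{2} + \sqrt{3 + h}$
$- 180 \left(n{\left(z{\left(1,\left(-3 - 1\right) 3 \right)} \right)} + 27\right) = - 180 \left(\left(\left(-2 - 1^{2} + 6 \cdot 1\right)^{2} + \sqrt{3 - -3}\right) + 27\right) = - 180 \left(\left(\left(-2 - 1 + 6\right)^{2} + \sqrt{3 - -3}\right) + 27\right) = - 180 \left(\left(3^{2} + \sqrt{3 + 3}\right) + 27\right) = - 180 \left(\left(9 + \sqrt{6}\right) + 27\right) = - 180 \left(36 + \sqrt{6}\right) = -6480 - 180 \sqrt{6}$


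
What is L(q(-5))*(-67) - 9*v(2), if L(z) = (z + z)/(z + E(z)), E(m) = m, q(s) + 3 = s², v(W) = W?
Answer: -85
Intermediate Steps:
q(s) = -3 + s²
L(z) = 1 (L(z) = (z + z)/(z + z) = (2*z)/((2*z)) = (2*z)*(1/(2*z)) = 1)
L(q(-5))*(-67) - 9*v(2) = 1*(-67) - 9*2 = -67 - 18 = -85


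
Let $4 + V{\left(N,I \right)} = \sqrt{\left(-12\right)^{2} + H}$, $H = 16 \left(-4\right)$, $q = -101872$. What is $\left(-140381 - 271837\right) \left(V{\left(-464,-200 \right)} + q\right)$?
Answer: $41995120968 - 1648872 \sqrt{5} \approx 4.1991 \cdot 10^{10}$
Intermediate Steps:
$H = -64$
$V{\left(N,I \right)} = -4 + 4 \sqrt{5}$ ($V{\left(N,I \right)} = -4 + \sqrt{\left(-12\right)^{2} - 64} = -4 + \sqrt{144 - 64} = -4 + \sqrt{80} = -4 + 4 \sqrt{5}$)
$\left(-140381 - 271837\right) \left(V{\left(-464,-200 \right)} + q\right) = \left(-140381 - 271837\right) \left(\left(-4 + 4 \sqrt{5}\right) - 101872\right) = \left(-140381 - 271837\right) \left(-101876 + 4 \sqrt{5}\right) = - 412218 \left(-101876 + 4 \sqrt{5}\right) = 41995120968 - 1648872 \sqrt{5}$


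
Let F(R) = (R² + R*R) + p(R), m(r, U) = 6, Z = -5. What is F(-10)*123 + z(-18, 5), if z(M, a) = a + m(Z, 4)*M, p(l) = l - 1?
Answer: 23144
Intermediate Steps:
p(l) = -1 + l
F(R) = -1 + R + 2*R² (F(R) = (R² + R*R) + (-1 + R) = (R² + R²) + (-1 + R) = 2*R² + (-1 + R) = -1 + R + 2*R²)
z(M, a) = a + 6*M
F(-10)*123 + z(-18, 5) = (-1 - 10 + 2*(-10)²)*123 + (5 + 6*(-18)) = (-1 - 10 + 2*100)*123 + (5 - 108) = (-1 - 10 + 200)*123 - 103 = 189*123 - 103 = 23247 - 103 = 23144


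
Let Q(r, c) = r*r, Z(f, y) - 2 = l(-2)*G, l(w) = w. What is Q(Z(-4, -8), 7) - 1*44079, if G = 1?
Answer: -44079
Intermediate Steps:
Z(f, y) = 0 (Z(f, y) = 2 - 2*1 = 2 - 2 = 0)
Q(r, c) = r²
Q(Z(-4, -8), 7) - 1*44079 = 0² - 1*44079 = 0 - 44079 = -44079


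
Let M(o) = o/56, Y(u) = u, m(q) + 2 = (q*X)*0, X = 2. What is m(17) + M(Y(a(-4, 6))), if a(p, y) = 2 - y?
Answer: -29/14 ≈ -2.0714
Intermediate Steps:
m(q) = -2 (m(q) = -2 + (q*2)*0 = -2 + (2*q)*0 = -2 + 0 = -2)
M(o) = o/56 (M(o) = o*(1/56) = o/56)
m(17) + M(Y(a(-4, 6))) = -2 + (2 - 1*6)/56 = -2 + (2 - 6)/56 = -2 + (1/56)*(-4) = -2 - 1/14 = -29/14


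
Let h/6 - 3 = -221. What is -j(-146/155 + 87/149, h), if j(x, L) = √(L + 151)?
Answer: -I*√1157 ≈ -34.015*I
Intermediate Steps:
h = -1308 (h = 18 + 6*(-221) = 18 - 1326 = -1308)
j(x, L) = √(151 + L)
-j(-146/155 + 87/149, h) = -√(151 - 1308) = -√(-1157) = -I*√1157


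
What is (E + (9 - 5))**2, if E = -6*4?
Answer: 400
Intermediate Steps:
E = -24
(E + (9 - 5))**2 = (-24 + (9 - 5))**2 = (-24 + 4)**2 = (-20)**2 = 400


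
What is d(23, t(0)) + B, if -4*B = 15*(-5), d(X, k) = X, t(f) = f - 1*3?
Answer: 167/4 ≈ 41.750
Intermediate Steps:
t(f) = -3 + f (t(f) = f - 3 = -3 + f)
B = 75/4 (B = -15*(-5)/4 = -¼*(-75) = 75/4 ≈ 18.750)
d(23, t(0)) + B = 23 + 75/4 = 167/4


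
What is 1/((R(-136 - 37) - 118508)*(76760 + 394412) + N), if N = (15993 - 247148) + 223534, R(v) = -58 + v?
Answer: -1/55946499729 ≈ -1.7874e-11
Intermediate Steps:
N = -7621 (N = -231155 + 223534 = -7621)
1/((R(-136 - 37) - 118508)*(76760 + 394412) + N) = 1/(((-58 + (-136 - 37)) - 118508)*(76760 + 394412) - 7621) = 1/(((-58 - 173) - 118508)*471172 - 7621) = 1/((-231 - 118508)*471172 - 7621) = 1/(-118739*471172 - 7621) = 1/(-55946492108 - 7621) = 1/(-55946499729) = -1/55946499729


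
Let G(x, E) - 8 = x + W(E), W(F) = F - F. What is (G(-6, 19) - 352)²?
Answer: 122500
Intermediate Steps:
W(F) = 0
G(x, E) = 8 + x (G(x, E) = 8 + (x + 0) = 8 + x)
(G(-6, 19) - 352)² = ((8 - 6) - 352)² = (2 - 352)² = (-350)² = 122500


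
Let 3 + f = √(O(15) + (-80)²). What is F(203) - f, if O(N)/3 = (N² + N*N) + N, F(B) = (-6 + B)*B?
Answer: 39994 - √7795 ≈ 39906.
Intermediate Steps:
F(B) = B*(-6 + B)
O(N) = 3*N + 6*N² (O(N) = 3*((N² + N*N) + N) = 3*((N² + N²) + N) = 3*(2*N² + N) = 3*(N + 2*N²) = 3*N + 6*N²)
f = -3 + √7795 (f = -3 + √(3*15*(1 + 2*15) + (-80)²) = -3 + √(3*15*(1 + 30) + 6400) = -3 + √(3*15*31 + 6400) = -3 + √(1395 + 6400) = -3 + √7795 ≈ 85.289)
F(203) - f = 203*(-6 + 203) - (-3 + √7795) = 203*197 + (3 - √7795) = 39991 + (3 - √7795) = 39994 - √7795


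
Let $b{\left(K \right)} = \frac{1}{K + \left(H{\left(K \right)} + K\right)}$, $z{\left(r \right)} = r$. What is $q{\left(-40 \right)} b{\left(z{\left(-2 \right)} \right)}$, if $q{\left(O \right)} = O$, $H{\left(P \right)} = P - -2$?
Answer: $10$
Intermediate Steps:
$H{\left(P \right)} = 2 + P$ ($H{\left(P \right)} = P + 2 = 2 + P$)
$b{\left(K \right)} = \frac{1}{2 + 3 K}$ ($b{\left(K \right)} = \frac{1}{K + \left(\left(2 + K\right) + K\right)} = \frac{1}{K + \left(2 + 2 K\right)} = \frac{1}{2 + 3 K}$)
$q{\left(-40 \right)} b{\left(z{\left(-2 \right)} \right)} = - \frac{40}{2 + 3 \left(-2\right)} = - \frac{40}{2 - 6} = - \frac{40}{-4} = \left(-40\right) \left(- \frac{1}{4}\right) = 10$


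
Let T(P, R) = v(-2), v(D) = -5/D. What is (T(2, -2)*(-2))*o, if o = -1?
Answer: 5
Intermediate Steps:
T(P, R) = 5/2 (T(P, R) = -5/(-2) = -5*(-1/2) = 5/2)
(T(2, -2)*(-2))*o = ((5/2)*(-2))*(-1) = -5*(-1) = 5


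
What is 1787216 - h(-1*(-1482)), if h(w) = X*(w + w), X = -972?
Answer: 4668224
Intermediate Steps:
h(w) = -1944*w (h(w) = -972*(w + w) = -1944*w)
1787216 - h(-1*(-1482)) = 1787216 - (-1944)*(-1*(-1482)) = 1787216 - (-1944)*1482 = 1787216 - 1*(-2881008) = 1787216 + 2881008 = 4668224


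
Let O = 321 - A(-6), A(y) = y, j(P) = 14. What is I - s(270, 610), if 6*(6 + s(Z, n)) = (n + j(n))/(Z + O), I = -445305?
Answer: -265843607/597 ≈ -4.4530e+5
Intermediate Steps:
O = 327 (O = 321 - 1*(-6) = 321 + 6 = 327)
s(Z, n) = -6 + (14 + n)/(6*(327 + Z)) (s(Z, n) = -6 + ((n + 14)/(Z + 327))/6 = -6 + ((14 + n)/(327 + Z))/6 = -6 + (14 + n)/(6*(327 + Z)))
I - s(270, 610) = -445305 - (-11758 + 610 - 36*270)/(6*(327 + 270)) = -445305 - (-11758 + 610 - 9720)/(6*597) = -445305 - (-20868)/(6*597) = -445305 - 1*(-3478/597) = -445305 + 3478/597 = -265843607/597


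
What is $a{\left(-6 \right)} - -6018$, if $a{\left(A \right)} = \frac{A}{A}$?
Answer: $6019$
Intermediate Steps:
$a{\left(A \right)} = 1$
$a{\left(-6 \right)} - -6018 = 1 - -6018 = 1 + 6018 = 6019$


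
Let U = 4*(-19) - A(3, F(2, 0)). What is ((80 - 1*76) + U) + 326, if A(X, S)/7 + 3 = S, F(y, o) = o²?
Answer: 275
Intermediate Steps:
A(X, S) = -21 + 7*S
U = -55 (U = 4*(-19) - (-21 + 7*0²) = -76 - (-21 + 7*0) = -76 - (-21 + 0) = -76 - 1*(-21) = -76 + 21 = -55)
((80 - 1*76) + U) + 326 = ((80 - 1*76) - 55) + 326 = ((80 - 76) - 55) + 326 = (4 - 55) + 326 = -51 + 326 = 275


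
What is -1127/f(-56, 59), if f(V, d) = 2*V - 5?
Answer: 1127/117 ≈ 9.6325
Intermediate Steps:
f(V, d) = -5 + 2*V
-1127/f(-56, 59) = -1127/(-5 + 2*(-56)) = -1127/(-5 - 112) = -1127/(-117) = -1127*(-1/117) = 1127/117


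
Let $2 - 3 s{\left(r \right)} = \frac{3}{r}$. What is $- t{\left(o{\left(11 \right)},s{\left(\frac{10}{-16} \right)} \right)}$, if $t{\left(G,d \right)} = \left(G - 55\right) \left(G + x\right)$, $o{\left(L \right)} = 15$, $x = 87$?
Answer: $4080$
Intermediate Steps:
$s{\left(r \right)} = \frac{2}{3} - \frac{1}{r}$ ($s{\left(r \right)} = \frac{2}{3} - \frac{3 \frac{1}{r}}{3} = \frac{2}{3} - \frac{1}{r}$)
$t{\left(G,d \right)} = \left(-55 + G\right) \left(87 + G\right)$ ($t{\left(G,d \right)} = \left(G - 55\right) \left(G + 87\right) = \left(-55 + G\right) \left(87 + G\right)$)
$- t{\left(o{\left(11 \right)},s{\left(\frac{10}{-16} \right)} \right)} = - (-4785 + 15^{2} + 32 \cdot 15) = - (-4785 + 225 + 480) = \left(-1\right) \left(-4080\right) = 4080$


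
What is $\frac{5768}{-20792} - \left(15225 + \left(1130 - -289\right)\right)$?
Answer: $- \frac{43258477}{2599} \approx -16644.0$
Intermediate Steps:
$\frac{5768}{-20792} - \left(15225 + \left(1130 - -289\right)\right) = 5768 \left(- \frac{1}{20792}\right) - \left(15225 + \left(1130 + 289\right)\right) = - \frac{721}{2599} - \left(15225 + 1419\right) = - \frac{721}{2599} - 16644 = - \frac{43258477}{2599}$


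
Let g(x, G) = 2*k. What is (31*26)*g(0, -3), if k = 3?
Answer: 4836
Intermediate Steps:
g(x, G) = 6 (g(x, G) = 2*3 = 6)
(31*26)*g(0, -3) = (31*26)*6 = 806*6 = 4836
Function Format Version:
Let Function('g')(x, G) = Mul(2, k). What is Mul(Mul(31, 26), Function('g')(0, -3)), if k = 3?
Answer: 4836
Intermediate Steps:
Function('g')(x, G) = 6 (Function('g')(x, G) = Mul(2, 3) = 6)
Mul(Mul(31, 26), Function('g')(0, -3)) = Mul(Mul(31, 26), 6) = Mul(806, 6) = 4836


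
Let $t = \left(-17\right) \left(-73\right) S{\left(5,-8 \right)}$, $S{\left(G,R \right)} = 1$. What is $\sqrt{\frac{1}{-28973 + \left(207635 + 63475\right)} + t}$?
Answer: $\frac{9 \sqrt{898274515586}}{242137} \approx 35.228$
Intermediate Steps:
$t = 1241$ ($t = \left(-17\right) \left(-73\right) 1 = 1241 \cdot 1 = 1241$)
$\sqrt{\frac{1}{-28973 + \left(207635 + 63475\right)} + t} = \sqrt{\frac{1}{-28973 + \left(207635 + 63475\right)} + 1241} = \sqrt{\frac{1}{-28973 + 271110} + 1241} = \sqrt{\frac{1}{242137} + 1241} = \sqrt{\frac{300492018}{242137}} = \frac{9 \sqrt{898274515586}}{242137}$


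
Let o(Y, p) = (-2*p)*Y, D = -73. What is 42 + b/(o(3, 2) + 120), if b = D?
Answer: 4463/108 ≈ 41.324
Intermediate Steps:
o(Y, p) = -2*Y*p
b = -73
42 + b/(o(3, 2) + 120) = 42 - 73/(-2*3*2 + 120) = 42 - 73/(-12 + 120) = 42 - 73/108 = 4463/108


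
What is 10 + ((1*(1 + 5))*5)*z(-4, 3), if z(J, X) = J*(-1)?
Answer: 130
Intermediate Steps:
z(J, X) = -J
10 + ((1*(1 + 5))*5)*z(-4, 3) = 10 + ((1*(1 + 5))*5)*(-1*(-4)) = 10 + ((1*6)*5)*4 = 10 + (6*5)*4 = 10 + 30*4 = 10 + 120 = 130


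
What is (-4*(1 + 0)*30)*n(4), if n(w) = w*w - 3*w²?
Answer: 3840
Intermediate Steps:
n(w) = -2*w² (n(w) = w² - 3*w² = -2*w²)
(-4*(1 + 0)*30)*n(4) = (-4*(1 + 0)*30)*(-2*4²) = (-4*1*30)*(-2*16) = -4*30*(-32) = -120*(-32) = 3840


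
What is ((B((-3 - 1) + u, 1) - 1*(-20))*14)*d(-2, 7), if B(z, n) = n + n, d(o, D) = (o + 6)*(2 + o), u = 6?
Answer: 0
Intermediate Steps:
d(o, D) = (2 + o)*(6 + o) (d(o, D) = (6 + o)*(2 + o) = (2 + o)*(6 + o))
B(z, n) = 2*n
((B((-3 - 1) + u, 1) - 1*(-20))*14)*d(-2, 7) = ((2*1 - 1*(-20))*14)*(12 + (-2)² + 8*(-2)) = ((2 + 20)*14)*(12 + 4 - 16) = (22*14)*0 = 308*0 = 0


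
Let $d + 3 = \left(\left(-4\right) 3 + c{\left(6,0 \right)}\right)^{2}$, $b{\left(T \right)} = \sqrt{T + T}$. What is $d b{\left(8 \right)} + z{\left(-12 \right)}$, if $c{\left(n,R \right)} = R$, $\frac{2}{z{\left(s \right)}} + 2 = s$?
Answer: $\frac{3947}{7} \approx 563.86$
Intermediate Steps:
$z{\left(s \right)} = \frac{2}{-2 + s}$
$b{\left(T \right)} = \sqrt{2} \sqrt{T}$ ($b{\left(T \right)} = \sqrt{2 T} = \sqrt{2} \sqrt{T}$)
$d = 141$ ($d = -3 + \left(\left(-4\right) 3 + 0\right)^{2} = -3 + \left(-12 + 0\right)^{2} = -3 + \left(-12\right)^{2} = -3 + 144 = 141$)
$d b{\left(8 \right)} + z{\left(-12 \right)} = 141 \sqrt{2} \sqrt{8} + \frac{2}{-2 - 12} = 141 \sqrt{2} \cdot 2 \sqrt{2} + \frac{2}{-14} = 141 \cdot 4 + 2 \left(- \frac{1}{14}\right) = 564 - \frac{1}{7} = \frac{3947}{7}$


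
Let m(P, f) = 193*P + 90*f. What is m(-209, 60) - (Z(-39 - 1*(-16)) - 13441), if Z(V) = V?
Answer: -21473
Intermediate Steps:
m(P, f) = 90*f + 193*P
m(-209, 60) - (Z(-39 - 1*(-16)) - 13441) = (90*60 + 193*(-209)) - ((-39 - 1*(-16)) - 13441) = (5400 - 40337) - ((-39 + 16) - 13441) = -34937 - (-23 - 13441) = -34937 - 1*(-13464) = -34937 + 13464 = -21473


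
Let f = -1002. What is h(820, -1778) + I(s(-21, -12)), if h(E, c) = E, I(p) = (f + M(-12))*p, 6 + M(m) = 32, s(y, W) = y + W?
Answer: 33028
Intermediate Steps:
s(y, W) = W + y
M(m) = 26 (M(m) = -6 + 32 = 26)
I(p) = -976*p (I(p) = (-1002 + 26)*p = -976*p)
h(820, -1778) + I(s(-21, -12)) = 820 - 976*(-12 - 21) = 820 - 976*(-33) = 820 + 32208 = 33028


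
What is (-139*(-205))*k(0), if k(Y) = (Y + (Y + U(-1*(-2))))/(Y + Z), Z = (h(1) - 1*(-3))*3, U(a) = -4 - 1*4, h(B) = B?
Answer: -56990/3 ≈ -18997.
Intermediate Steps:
U(a) = -8 (U(a) = -4 - 4 = -8)
Z = 12 (Z = (1 - 1*(-3))*3 = (1 + 3)*3 = 4*3 = 12)
k(Y) = (-8 + 2*Y)/(12 + Y) (k(Y) = (Y + (Y - 8))/(Y + 12) = (Y + (-8 + Y))/(12 + Y) = (-8 + 2*Y)/(12 + Y))
(-139*(-205))*k(0) = (-139*(-205))*(2*(-4 + 0)/(12 + 0)) = 28495*(2*(-4)/12) = 28495*(2*(1/12)*(-4)) = 28495*(-⅔) = -56990/3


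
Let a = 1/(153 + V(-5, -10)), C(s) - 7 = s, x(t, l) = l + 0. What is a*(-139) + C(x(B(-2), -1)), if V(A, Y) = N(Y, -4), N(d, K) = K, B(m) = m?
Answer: 755/149 ≈ 5.0671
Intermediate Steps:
x(t, l) = l
V(A, Y) = -4
C(s) = 7 + s
a = 1/149 (a = 1/(153 - 4) = 1/149 ≈ 0.0067114)
a*(-139) + C(x(B(-2), -1)) = (1/149)*(-139) + (7 - 1) = -139/149 + 6 = 755/149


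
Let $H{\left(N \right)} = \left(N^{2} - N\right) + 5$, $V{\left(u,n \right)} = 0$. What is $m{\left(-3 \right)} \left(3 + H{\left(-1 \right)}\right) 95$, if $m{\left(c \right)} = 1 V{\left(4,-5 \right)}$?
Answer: $0$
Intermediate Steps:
$m{\left(c \right)} = 0$ ($m{\left(c \right)} = 1 \cdot 0 = 0$)
$H{\left(N \right)} = 5 + N^{2} - N$
$m{\left(-3 \right)} \left(3 + H{\left(-1 \right)}\right) 95 = 0 \left(3 + \left(5 + \left(-1\right)^{2} - -1\right)\right) 95 = 0 \left(3 + \left(5 + 1 + 1\right)\right) 95 = 0 \left(3 + 7\right) 95 = 0 \cdot 10 \cdot 95 = 0 \cdot 95 = 0$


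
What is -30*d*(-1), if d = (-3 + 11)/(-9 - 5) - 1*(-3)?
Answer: 510/7 ≈ 72.857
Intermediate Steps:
d = 17/7 (d = 8/(-14) + 3 = 8*(-1/14) + 3 = -4/7 + 3 = 17/7 ≈ 2.4286)
-30*d*(-1) = -30*17/7*(-1) = -510/7*(-1) = 510/7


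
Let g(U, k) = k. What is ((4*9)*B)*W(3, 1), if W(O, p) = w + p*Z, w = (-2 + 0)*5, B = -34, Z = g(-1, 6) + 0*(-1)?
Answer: 4896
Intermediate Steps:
Z = 6 (Z = 6 + 0*(-1) = 6 + 0 = 6)
w = -10 (w = -2*5 = -10)
W(O, p) = -10 + 6*p (W(O, p) = -10 + p*6 = -10 + 6*p)
((4*9)*B)*W(3, 1) = ((4*9)*(-34))*(-10 + 6*1) = (36*(-34))*(-10 + 6) = -1224*(-4) = 4896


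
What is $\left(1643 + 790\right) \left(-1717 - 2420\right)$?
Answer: $-10065321$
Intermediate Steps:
$\left(1643 + 790\right) \left(-1717 - 2420\right) = 2433 \left(-4137\right) = -10065321$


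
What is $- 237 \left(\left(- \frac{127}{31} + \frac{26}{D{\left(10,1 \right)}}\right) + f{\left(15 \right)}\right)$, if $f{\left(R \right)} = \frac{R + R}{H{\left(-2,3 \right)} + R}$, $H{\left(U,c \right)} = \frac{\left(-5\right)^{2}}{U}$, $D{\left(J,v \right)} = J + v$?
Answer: $- \frac{829737}{341} \approx -2433.2$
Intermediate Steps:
$H{\left(U,c \right)} = \frac{25}{U}$
$f{\left(R \right)} = \frac{2 R}{- \frac{25}{2} + R}$ ($f{\left(R \right)} = \frac{R + R}{\frac{25}{-2} + R} = \frac{2 R}{25 \left(- \frac{1}{2}\right) + R} = \frac{2 R}{- \frac{25}{2} + R}$)
$- 237 \left(\left(- \frac{127}{31} + \frac{26}{D{\left(10,1 \right)}}\right) + f{\left(15 \right)}\right) = - 237 \left(\left(- \frac{127}{31} + \frac{26}{10 + 1}\right) + 4 \cdot 15 \frac{1}{-25 + 2 \cdot 15}\right) = - 237 \left(\left(\left(-127\right) \frac{1}{31} + \frac{26}{11}\right) + 4 \cdot 15 \frac{1}{-25 + 30}\right) = - 237 \left(\left(- \frac{127}{31} + 26 \cdot \frac{1}{11}\right) + 4 \cdot 15 \cdot \frac{1}{5}\right) = - 237 \left(\left(- \frac{127}{31} + \frac{26}{11}\right) + 4 \cdot 15 \cdot \frac{1}{5}\right) = - 237 \left(- \frac{591}{341} + 12\right) = \left(-237\right) \frac{3501}{341} = - \frac{829737}{341}$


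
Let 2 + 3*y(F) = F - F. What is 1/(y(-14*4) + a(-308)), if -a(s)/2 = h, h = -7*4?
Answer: 3/166 ≈ 0.018072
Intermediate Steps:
h = -28
a(s) = 56 (a(s) = -2*(-28) = 56)
y(F) = -⅔ (y(F) = -⅔ + (F - F)/3 = -⅔ + (⅓)*0 = -⅔ + 0 = -⅔)
1/(y(-14*4) + a(-308)) = 1/(-⅔ + 56) = 1/(166/3) = 3/166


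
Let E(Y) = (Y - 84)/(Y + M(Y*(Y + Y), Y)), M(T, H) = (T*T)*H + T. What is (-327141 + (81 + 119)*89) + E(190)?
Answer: -153191799348397442/495219836195 ≈ -3.0934e+5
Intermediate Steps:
M(T, H) = T + H*T² (M(T, H) = T²*H + T = H*T² + T = T + H*T²)
E(Y) = (-84 + Y)/(Y + 2*Y²*(1 + 2*Y³)) (E(Y) = (Y - 84)/(Y + (Y*(Y + Y))*(1 + Y*(Y*(Y + Y)))) = (-84 + Y)/(Y + (Y*(2*Y))*(1 + Y*(Y*(2*Y)))) = (-84 + Y)/(Y + (2*Y²)*(1 + Y*(2*Y²))) = (-84 + Y)/(Y + (2*Y²)*(1 + 2*Y³)) = (-84 + Y)/(Y + 2*Y²*(1 + 2*Y³)))
(-327141 + (81 + 119)*89) + E(190) = (-327141 + (81 + 119)*89) + (-84 + 190)/(190*(1 + 2*190 + 4*190⁴)) = (-327141 + 200*89) + (1/190)*106/(1 + 380 + 4*1303210000) = (-327141 + 17800) + (1/190)*106/(1 + 380 + 5212840000) = -309341 + (1/190)*106/5212840381 = -309341 + (1/190)*(1/5212840381)*106 = -309341 + 53/495219836195 = -153191799348397442/495219836195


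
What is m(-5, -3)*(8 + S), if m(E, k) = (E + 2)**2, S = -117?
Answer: -981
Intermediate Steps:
m(E, k) = (2 + E)**2
m(-5, -3)*(8 + S) = (2 - 5)**2*(8 - 117) = (-3)**2*(-109) = 9*(-109) = -981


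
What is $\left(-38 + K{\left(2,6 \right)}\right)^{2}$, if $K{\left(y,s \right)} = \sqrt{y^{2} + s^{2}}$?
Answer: $1484 - 152 \sqrt{10} \approx 1003.3$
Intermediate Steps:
$K{\left(y,s \right)} = \sqrt{s^{2} + y^{2}}$
$\left(-38 + K{\left(2,6 \right)}\right)^{2} = \left(-38 + \sqrt{6^{2} + 2^{2}}\right)^{2} = \left(-38 + \sqrt{36 + 4}\right)^{2} = \left(-38 + \sqrt{40}\right)^{2} = \left(-38 + 2 \sqrt{10}\right)^{2}$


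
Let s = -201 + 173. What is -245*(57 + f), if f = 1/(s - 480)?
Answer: -7093975/508 ≈ -13965.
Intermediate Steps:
s = -28
f = -1/508 (f = 1/(-28 - 480) = 1/(-508) = -1/508 ≈ -0.0019685)
-245*(57 + f) = -245*(57 - 1/508) = -245*28955/508 = -7093975/508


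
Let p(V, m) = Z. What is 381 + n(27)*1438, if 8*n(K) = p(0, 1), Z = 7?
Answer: 6557/4 ≈ 1639.3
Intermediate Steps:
p(V, m) = 7
n(K) = 7/8 (n(K) = (⅛)*7 = 7/8)
381 + n(27)*1438 = 381 + (7/8)*1438 = 381 + 5033/4 = 6557/4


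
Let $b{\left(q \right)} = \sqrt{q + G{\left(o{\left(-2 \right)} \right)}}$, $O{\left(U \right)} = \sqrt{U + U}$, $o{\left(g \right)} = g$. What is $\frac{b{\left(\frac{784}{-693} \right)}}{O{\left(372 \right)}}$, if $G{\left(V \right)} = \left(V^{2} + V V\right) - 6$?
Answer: $\frac{\sqrt{43989}}{6138} \approx 0.03417$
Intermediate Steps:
$O{\left(U \right)} = \sqrt{2} \sqrt{U}$ ($O{\left(U \right)} = \sqrt{2 U} = \sqrt{2} \sqrt{U}$)
$G{\left(V \right)} = -6 + 2 V^{2}$ ($G{\left(V \right)} = \left(V^{2} + V^{2}\right) - 6 = 2 V^{2} - 6 = -6 + 2 V^{2}$)
$b{\left(q \right)} = \sqrt{2 + q}$ ($b{\left(q \right)} = \sqrt{q - \left(6 - 2 \left(-2\right)^{2}\right)} = \sqrt{q + \left(-6 + 2 \cdot 4\right)} = \sqrt{q + \left(-6 + 8\right)} = \sqrt{q + 2} = \sqrt{2 + q}$)
$\frac{b{\left(\frac{784}{-693} \right)}}{O{\left(372 \right)}} = \frac{\sqrt{2 + \frac{784}{-693}}}{\sqrt{2} \sqrt{372}} = \frac{\sqrt{2 + 784 \left(- \frac{1}{693}\right)}}{\sqrt{2} \cdot 2 \sqrt{93}} = \frac{\sqrt{2 - \frac{112}{99}}}{2 \sqrt{186}} = \sqrt{\frac{86}{99}} \frac{\sqrt{186}}{372} = \frac{\sqrt{946}}{33} \frac{\sqrt{186}}{372} = \frac{\sqrt{43989}}{6138}$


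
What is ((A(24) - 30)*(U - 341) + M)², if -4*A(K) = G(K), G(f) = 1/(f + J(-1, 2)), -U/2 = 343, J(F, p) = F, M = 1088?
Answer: 8617999823449/8464 ≈ 1.0182e+9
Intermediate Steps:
U = -686 (U = -2*343 = -686)
G(f) = 1/(-1 + f) (G(f) = 1/(f - 1) = 1/(-1 + f))
A(K) = -1/(4*(-1 + K))
((A(24) - 30)*(U - 341) + M)² = ((-1/(-4 + 4*24) - 30)*(-686 - 341) + 1088)² = ((-1/(-4 + 96) - 30)*(-1027) + 1088)² = ((-1/92 - 30)*(-1027) + 1088)² = (-2761/92*(-1027) + 1088)² = (2835547/92 + 1088)² = (2935643/92)² = 8617999823449/8464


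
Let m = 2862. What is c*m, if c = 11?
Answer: 31482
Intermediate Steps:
c*m = 11*2862 = 31482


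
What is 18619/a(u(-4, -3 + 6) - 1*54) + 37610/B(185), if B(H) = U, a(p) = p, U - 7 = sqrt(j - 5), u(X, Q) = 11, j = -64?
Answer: 106088/59 - 18805*I*sqrt(69)/59 ≈ 1798.1 - 2647.6*I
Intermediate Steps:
U = 7 + I*sqrt(69) (U = 7 + sqrt(-64 - 5) = 7 + sqrt(-69) = 7 + I*sqrt(69) ≈ 7.0 + 8.3066*I)
B(H) = 7 + I*sqrt(69)
18619/a(u(-4, -3 + 6) - 1*54) + 37610/B(185) = 18619/(11 - 1*54) + 37610/(7 + I*sqrt(69)) = 18619/(11 - 54) + 37610/(7 + I*sqrt(69)) = 18619/(-43) + 37610/(7 + I*sqrt(69)) = 18619*(-1/43) + 37610/(7 + I*sqrt(69)) = -433 + 37610/(7 + I*sqrt(69))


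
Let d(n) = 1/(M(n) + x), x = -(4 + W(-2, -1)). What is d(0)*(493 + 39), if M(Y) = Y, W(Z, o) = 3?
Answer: -76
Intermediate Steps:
x = -7 (x = -(4 + 3) = -1*7 = -7)
d(n) = 1/(-7 + n) (d(n) = 1/(n - 7) = 1/(-7 + n))
d(0)*(493 + 39) = (493 + 39)/(-7 + 0) = 532/(-7) = -⅐*532 = -76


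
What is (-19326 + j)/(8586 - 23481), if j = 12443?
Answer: 6883/14895 ≈ 0.46210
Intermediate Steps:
(-19326 + j)/(8586 - 23481) = (-19326 + 12443)/(8586 - 23481) = -6883/(-14895) = -6883*(-1/14895) = 6883/14895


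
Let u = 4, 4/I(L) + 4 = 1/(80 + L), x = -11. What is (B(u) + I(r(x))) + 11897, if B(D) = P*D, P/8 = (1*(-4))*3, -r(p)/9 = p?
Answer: 8231079/715 ≈ 11512.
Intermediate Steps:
r(p) = -9*p
I(L) = 4/(-4 + 1/(80 + L))
P = -96 (P = 8*((1*(-4))*3) = 8*(-4*3) = 8*(-12) = -96)
B(D) = -96*D
(B(u) + I(r(x))) + 11897 = (-96*4 + 4*(-80 - (-9)*(-11))/(319 + 4*(-9*(-11)))) + 11897 = (-384 + 4*(-80 - 1*99)/(319 + 4*99)) + 11897 = (-384 + 4*(-80 - 99)/(319 + 396)) + 11897 = (-384 + 4*(-179)/715) + 11897 = (-384 + 4*(1/715)*(-179)) + 11897 = (-384 - 716/715) + 11897 = -275276/715 + 11897 = 8231079/715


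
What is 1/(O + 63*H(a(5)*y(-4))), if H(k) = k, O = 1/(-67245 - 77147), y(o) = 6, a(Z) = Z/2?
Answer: 144392/136450439 ≈ 0.0010582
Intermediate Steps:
a(Z) = Z/2 (a(Z) = Z*(½) = Z/2)
O = -1/144392 (O = 1/(-144392) = -1/144392 ≈ -6.9256e-6)
1/(O + 63*H(a(5)*y(-4))) = 1/(-1/144392 + 63*(((½)*5)*6)) = 1/(-1/144392 + 63*((5/2)*6)) = 1/(-1/144392 + 63*15) = 1/(-1/144392 + 945) = 1/(136450439/144392) = 144392/136450439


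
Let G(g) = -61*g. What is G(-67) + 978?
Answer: 5065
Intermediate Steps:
G(-67) + 978 = -61*(-67) + 978 = 4087 + 978 = 5065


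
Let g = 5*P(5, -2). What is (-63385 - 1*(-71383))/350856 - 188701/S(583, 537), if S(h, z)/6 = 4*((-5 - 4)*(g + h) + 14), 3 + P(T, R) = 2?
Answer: 311123727/202248992 ≈ 1.5383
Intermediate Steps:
P(T, R) = -1 (P(T, R) = -3 + 2 = -1)
g = -5 (g = 5*(-1) = -5)
S(h, z) = 1416 - 216*h (S(h, z) = 6*(4*((-5 - 4)*(-5 + h) + 14)) = 6*(4*(-9*(-5 + h) + 14)) = 6*(4*((45 - 9*h) + 14)) = 6*(4*(59 - 9*h)) = 6*(236 - 36*h) = 1416 - 216*h)
(-63385 - 1*(-71383))/350856 - 188701/S(583, 537) = (-63385 - 1*(-71383))/350856 - 188701/(1416 - 216*583) = (-63385 + 71383)*(1/350856) - 188701/(1416 - 125928) = 7998*(1/350856) - 188701/(-124512) = 1333/58476 - 188701*(-1/124512) = 1333/58476 + 188701/124512 = 311123727/202248992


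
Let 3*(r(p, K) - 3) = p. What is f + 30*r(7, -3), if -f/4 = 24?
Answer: 64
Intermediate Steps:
r(p, K) = 3 + p/3
f = -96 (f = -4*24 = -96)
f + 30*r(7, -3) = -96 + 30*(3 + (⅓)*7) = -96 + 30*(3 + 7/3) = -96 + 30*(16/3) = -96 + 160 = 64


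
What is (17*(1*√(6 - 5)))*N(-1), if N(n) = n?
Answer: -17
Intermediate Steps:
(17*(1*√(6 - 5)))*N(-1) = (17*(1*√(6 - 5)))*(-1) = (17*(1*√1))*(-1) = (17*(1*1))*(-1) = (17*1)*(-1) = 17*(-1) = -17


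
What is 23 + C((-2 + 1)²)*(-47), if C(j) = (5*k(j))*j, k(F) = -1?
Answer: 258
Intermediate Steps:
C(j) = -5*j (C(j) = (5*(-1))*j = -5*j)
23 + C((-2 + 1)²)*(-47) = 23 - 5*(-2 + 1)²*(-47) = 23 - 5*(-1)²*(-47) = 23 - 5*1*(-47) = 23 - 5*(-47) = 23 + 235 = 258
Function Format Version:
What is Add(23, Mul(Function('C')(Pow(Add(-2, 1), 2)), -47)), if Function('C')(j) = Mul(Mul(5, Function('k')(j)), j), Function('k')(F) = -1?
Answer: 258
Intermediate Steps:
Function('C')(j) = Mul(-5, j) (Function('C')(j) = Mul(Mul(5, -1), j) = Mul(-5, j))
Add(23, Mul(Function('C')(Pow(Add(-2, 1), 2)), -47)) = Add(23, Mul(Mul(-5, Pow(Add(-2, 1), 2)), -47)) = Add(23, Mul(Mul(-5, Pow(-1, 2)), -47)) = Add(23, Mul(Mul(-5, 1), -47)) = Add(23, Mul(-5, -47)) = Add(23, 235) = 258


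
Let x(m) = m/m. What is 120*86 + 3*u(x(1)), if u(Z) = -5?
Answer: 10305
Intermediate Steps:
x(m) = 1
120*86 + 3*u(x(1)) = 120*86 + 3*(-5) = 10320 - 15 = 10305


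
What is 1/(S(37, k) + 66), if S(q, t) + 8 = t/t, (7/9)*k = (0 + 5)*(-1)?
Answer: 1/59 ≈ 0.016949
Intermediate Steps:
k = -45/7 (k = 9*((0 + 5)*(-1))/7 = 9*(5*(-1))/7 = (9/7)*(-5) = -45/7 ≈ -6.4286)
S(q, t) = -7 (S(q, t) = -8 + t/t = -8 + 1 = -7)
1/(S(37, k) + 66) = 1/(-7 + 66) = 1/59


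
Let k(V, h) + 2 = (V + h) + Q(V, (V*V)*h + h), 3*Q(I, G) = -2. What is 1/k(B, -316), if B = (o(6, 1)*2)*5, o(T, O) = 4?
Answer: -3/836 ≈ -0.0035885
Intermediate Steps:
Q(I, G) = -⅔ (Q(I, G) = (⅓)*(-2) = -⅔)
B = 40 (B = (4*2)*5 = 8*5 = 40)
k(V, h) = -8/3 + V + h (k(V, h) = -2 + ((V + h) - ⅔) = -2 + (-⅔ + V + h) = -8/3 + V + h)
1/k(B, -316) = 1/(-8/3 + 40 - 316) = 1/(-836/3) = -3/836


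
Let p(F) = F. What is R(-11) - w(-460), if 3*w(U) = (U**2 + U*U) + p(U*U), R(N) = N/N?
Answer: -211599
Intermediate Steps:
R(N) = 1
w(U) = U**2 (w(U) = ((U**2 + U*U) + U*U)/3 = ((U**2 + U**2) + U**2)/3 = (2*U**2 + U**2)/3 = (3*U**2)/3 = U**2)
R(-11) - w(-460) = 1 - 1*(-460)**2 = 1 - 1*211600 = 1 - 211600 = -211599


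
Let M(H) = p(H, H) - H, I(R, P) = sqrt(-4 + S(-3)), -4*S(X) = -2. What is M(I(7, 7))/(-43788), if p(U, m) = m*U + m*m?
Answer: 7/43788 + I*sqrt(14)/87576 ≈ 0.00015986 + 4.2725e-5*I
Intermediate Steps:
S(X) = 1/2 (S(X) = -1/4*(-2) = 1/2)
p(U, m) = m**2 + U*m (p(U, m) = U*m + m**2 = m**2 + U*m)
I(R, P) = I*sqrt(14)/2 (I(R, P) = sqrt(-4 + 1/2) = sqrt(-7/2) = I*sqrt(14)/2)
M(H) = -H + 2*H**2 (M(H) = H*(H + H) - H = H*(2*H) - H = 2*H**2 - H = -H + 2*H**2)
M(I(7, 7))/(-43788) = ((I*sqrt(14)/2)*(-1 + 2*(I*sqrt(14)/2)))/(-43788) = ((I*sqrt(14)/2)*(-1 + I*sqrt(14)))*(-1/43788) = (I*sqrt(14)*(-1 + I*sqrt(14))/2)*(-1/43788) = -I*sqrt(14)*(-1 + I*sqrt(14))/87576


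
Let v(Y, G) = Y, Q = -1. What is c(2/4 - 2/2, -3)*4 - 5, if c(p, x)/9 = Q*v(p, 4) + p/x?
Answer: 19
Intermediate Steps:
c(p, x) = -9*p + 9*p/x (c(p, x) = 9*(-p + p/x) = -9*p + 9*p/x)
c(2/4 - 2/2, -3)*4 - 5 = (9*(2/4 - 2/2)*(1 - 1*(-3))/(-3))*4 - 5 = (9*(2*(¼) - 2*½)*(-⅓)*(1 + 3))*4 - 5 = (9*(½ - 1)*(-⅓)*4)*4 - 5 = (9*(-½)*(-⅓)*4)*4 - 5 = 6*4 - 5 = 24 - 5 = 19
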